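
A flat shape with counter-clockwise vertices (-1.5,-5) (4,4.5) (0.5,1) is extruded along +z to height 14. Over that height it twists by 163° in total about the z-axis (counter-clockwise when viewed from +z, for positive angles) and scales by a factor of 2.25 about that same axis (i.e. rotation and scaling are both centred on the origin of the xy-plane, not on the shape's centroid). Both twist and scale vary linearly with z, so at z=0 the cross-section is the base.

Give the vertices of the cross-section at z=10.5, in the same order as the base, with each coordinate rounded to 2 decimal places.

t = z/height = 10.5/14 = 0.75
s = 1 + (scale-1)·z/height = 1 + (2.25-1)·10.5/14 = 1.937500
θ = twist·z/height = 163°·10.5/14 = 122.2500° = 2.133665 rad
cos θ = -0.533615, sin θ = 0.845728 (intermediates below are computed at full precision and shown rounded to 5 d.p.)
v1: (-1.5,-5) → rotate → (5.02906,1.39948) → ×s → (9.74381,2.71149) → (9.74,2.71)
v2: (4,4.5) → rotate → (-5.94023,0.98165) → ×s → (-11.50920,1.90194) → (-11.51,1.90)
v3: (0.5,1) → rotate → (-1.11254,-0.11075) → ×s → (-2.15554,-0.21458) → (-2.16,-0.21)

Cross-section at z=10.5: (9.74,2.71) (-11.51,1.90) (-2.16,-0.21)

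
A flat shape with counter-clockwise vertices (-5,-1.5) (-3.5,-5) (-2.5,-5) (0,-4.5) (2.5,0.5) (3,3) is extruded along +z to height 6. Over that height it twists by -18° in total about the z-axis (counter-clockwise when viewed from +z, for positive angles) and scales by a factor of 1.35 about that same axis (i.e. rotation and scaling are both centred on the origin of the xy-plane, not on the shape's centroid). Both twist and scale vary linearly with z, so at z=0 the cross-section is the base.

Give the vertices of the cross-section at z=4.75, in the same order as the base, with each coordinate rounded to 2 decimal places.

t = z/height = 4.75/6 = 0.791667
s = 1 + (scale-1)·z/height = 1 + (1.35-1)·4.75/6 = 1.277083
θ = twist·z/height = -18°·4.75/6 = -14.2500° = -0.248709 rad
cos θ = 0.969231, sin θ = -0.246153 (intermediates below are computed at full precision and shown rounded to 5 d.p.)
v1: (-5,-1.5) → rotate → (-5.21538,-0.22308) → ×s → (-6.66048,-0.28489) → (-6.66,-0.28)
v2: (-3.5,-5) → rotate → (-4.62307,-3.98462) → ×s → (-5.90405,-5.08869) → (-5.90,-5.09)
v3: (-2.5,-5) → rotate → (-3.65384,-4.23077) → ×s → (-4.66626,-5.40305) → (-4.67,-5.40)
v4: (0,-4.5) → rotate → (-1.10769,-4.36154) → ×s → (-1.41461,-5.57005) → (-1.41,-5.57)
v5: (2.5,0.5) → rotate → (2.54615,-0.13077) → ×s → (3.25165,-0.16700) → (3.25,-0.17)
v6: (3,3) → rotate → (3.64615,2.16923) → ×s → (4.65644,2.77029) → (4.66,2.77)

Cross-section at z=4.75: (-6.66,-0.28) (-5.90,-5.09) (-4.67,-5.40) (-1.41,-5.57) (3.25,-0.17) (4.66,2.77)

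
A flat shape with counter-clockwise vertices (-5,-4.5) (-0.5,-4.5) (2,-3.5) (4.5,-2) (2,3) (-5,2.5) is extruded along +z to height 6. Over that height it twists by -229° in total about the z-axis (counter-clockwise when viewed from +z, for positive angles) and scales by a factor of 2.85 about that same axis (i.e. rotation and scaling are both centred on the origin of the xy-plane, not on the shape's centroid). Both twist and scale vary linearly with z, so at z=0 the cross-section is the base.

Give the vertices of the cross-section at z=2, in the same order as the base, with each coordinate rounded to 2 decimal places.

Cross-section at z=2: (-8.98,6.14) (-7.26,-0.93) (-4.73,-4.48) (-1.42,-7.83) (5.48,-2.00) (2.02,8.81)

t = z/height = 2/6 = 0.333333
s = 1 + (scale-1)·z/height = 1 + (2.85-1)·2/6 = 1.616667
θ = twist·z/height = -229°·2/6 = -76.3333° = -1.332268 rad
cos θ = 0.236273, sin θ = -0.971687 (intermediates below are computed at full precision and shown rounded to 5 d.p.)
v1: (-5,-4.5) → rotate → (-5.55395,3.79521) → ×s → (-8.97889,6.13558) → (-8.98,6.14)
v2: (-0.5,-4.5) → rotate → (-4.49073,-0.57738) → ×s → (-7.26001,-0.93344) → (-7.26,-0.93)
v3: (2,-3.5) → rotate → (-2.92836,-2.77033) → ×s → (-4.73418,-4.47870) → (-4.73,-4.48)
v4: (4.5,-2) → rotate → (-0.88015,-4.84514) → ×s → (-1.42290,-7.83297) → (-1.42,-7.83)
v5: (2,3) → rotate → (3.38761,-1.23455) → ×s → (5.47663,-1.99586) → (5.48,-2.00)
v6: (-5,2.5) → rotate → (1.24785,5.44912) → ×s → (2.01736,8.80940) → (2.02,8.81)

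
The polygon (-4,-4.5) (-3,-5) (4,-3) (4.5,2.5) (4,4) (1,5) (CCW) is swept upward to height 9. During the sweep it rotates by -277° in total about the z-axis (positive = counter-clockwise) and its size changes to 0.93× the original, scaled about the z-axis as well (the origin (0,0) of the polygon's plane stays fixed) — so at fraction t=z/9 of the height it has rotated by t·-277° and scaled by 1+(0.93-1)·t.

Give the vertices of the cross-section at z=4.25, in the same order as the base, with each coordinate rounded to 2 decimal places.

Cross-section at z=4.25: (-0.77,5.77) (-1.76,5.36) (-4.72,-1.03) (-1.01,-4.87) (0.40,-5.46) (3.03,-3.89)

t = z/height = 4.25/9 = 0.472222
s = 1 + (scale-1)·z/height = 1 + (0.93-1)·4.25/9 = 0.966944
θ = twist·z/height = -277°·4.25/9 = -130.8056° = -2.282988 rad
cos θ = -0.653494, sin θ = -0.756932 (intermediates below are computed at full precision and shown rounded to 5 d.p.)
v1: (-4,-4.5) → rotate → (-0.79222,5.96845) → ×s → (-0.76603,5.77116) → (-0.77,5.77)
v2: (-3,-5) → rotate → (-1.82418,5.53827) → ×s → (-1.76388,5.35519) → (-1.76,5.36)
v3: (4,-3) → rotate → (-4.88477,-1.06724) → ×s → (-4.72330,-1.03197) → (-4.72,-1.03)
v4: (4.5,2.5) → rotate → (-1.04839,-5.03993) → ×s → (-1.01374,-4.87333) → (-1.01,-4.87)
v5: (4,4) → rotate → (0.41375,-5.64170) → ×s → (0.40007,-5.45521) → (0.40,-5.46)
v6: (1,5) → rotate → (3.13116,-4.02440) → ×s → (3.02766,-3.89137) → (3.03,-3.89)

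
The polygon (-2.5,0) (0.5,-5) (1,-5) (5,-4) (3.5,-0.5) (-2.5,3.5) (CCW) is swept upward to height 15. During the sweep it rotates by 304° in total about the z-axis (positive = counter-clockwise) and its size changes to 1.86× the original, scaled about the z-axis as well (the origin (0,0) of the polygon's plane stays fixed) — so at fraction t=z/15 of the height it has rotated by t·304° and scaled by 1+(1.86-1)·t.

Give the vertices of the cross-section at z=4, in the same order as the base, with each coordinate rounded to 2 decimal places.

t = z/height = 4/15 = 0.266667
s = 1 + (scale-1)·z/height = 1 + (1.86-1)·4/15 = 1.229333
θ = twist·z/height = 304°·4/15 = 81.0667° = 1.414880 rad
cos θ = 0.155285, sin θ = 0.987870 (intermediates below are computed at full precision and shown rounded to 5 d.p.)
v1: (-2.5,0) → rotate → (-0.38821,-2.46967) → ×s → (-0.47724,-3.03605) → (-0.48,-3.04)
v2: (0.5,-5) → rotate → (5.01699,-0.28249) → ×s → (6.16755,-0.34728) → (6.17,-0.35)
v3: (1,-5) → rotate → (5.09463,0.21144) → ×s → (6.26300,0.25994) → (6.26,0.26)
v4: (5,-4) → rotate → (4.72790,4.31821) → ×s → (5.81217,5.30852) → (5.81,5.31)
v5: (3.5,-0.5) → rotate → (1.03743,3.37990) → ×s → (1.27535,4.15503) → (1.28,4.16)
v6: (-2.5,3.5) → rotate → (-3.84576,-1.92618) → ×s → (-4.72772,-2.36791) → (-4.73,-2.37)

Cross-section at z=4: (-0.48,-3.04) (6.17,-0.35) (6.26,0.26) (5.81,5.31) (1.28,4.16) (-4.73,-2.37)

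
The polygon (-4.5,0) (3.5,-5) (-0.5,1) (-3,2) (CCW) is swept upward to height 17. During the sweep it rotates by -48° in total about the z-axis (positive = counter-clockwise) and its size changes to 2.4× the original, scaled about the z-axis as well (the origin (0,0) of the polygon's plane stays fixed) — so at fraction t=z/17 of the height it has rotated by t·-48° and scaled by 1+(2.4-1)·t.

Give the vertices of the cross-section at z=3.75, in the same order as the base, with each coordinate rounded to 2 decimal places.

t = z/height = 3.75/17 = 0.220588
s = 1 + (scale-1)·z/height = 1 + (2.4-1)·3.75/17 = 1.308824
θ = twist·z/height = -48°·3.75/17 = -10.5882° = -0.184800 rad
cos θ = 0.982973, sin θ = -0.183750 (intermediates below are computed at full precision and shown rounded to 5 d.p.)
v1: (-4.5,0) → rotate → (-4.42338,0.82687) → ×s → (-5.78942,1.08223) → (-5.79,1.08)
v2: (3.5,-5) → rotate → (2.52166,-5.55799) → ×s → (3.30041,-7.27443) → (3.30,-7.27)
v3: (-0.5,1) → rotate → (-0.30774,1.07485) → ×s → (-0.40277,1.40679) → (-0.40,1.41)
v4: (-3,2) → rotate → (-2.58142,2.51719) → ×s → (-3.37862,3.29456) → (-3.38,3.29)

Cross-section at z=3.75: (-5.79,1.08) (3.30,-7.27) (-0.40,1.41) (-3.38,3.29)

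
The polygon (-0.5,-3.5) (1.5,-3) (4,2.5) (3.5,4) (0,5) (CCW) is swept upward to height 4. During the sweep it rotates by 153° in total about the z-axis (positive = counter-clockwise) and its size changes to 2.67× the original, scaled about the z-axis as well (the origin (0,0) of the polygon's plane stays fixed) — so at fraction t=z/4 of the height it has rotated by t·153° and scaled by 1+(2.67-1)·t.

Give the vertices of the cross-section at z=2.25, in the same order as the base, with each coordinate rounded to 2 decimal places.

t = z/height = 2.25/4 = 0.5625
s = 1 + (scale-1)·z/height = 1 + (2.67-1)·2.25/4 = 1.939375
θ = twist·z/height = 153°·2.25/4 = 86.0625° = 1.502074 rad
cos θ = 0.068668, sin θ = 0.997640 (intermediates below are computed at full precision and shown rounded to 5 d.p.)
v1: (-0.5,-3.5) → rotate → (3.45740,-0.73916) → ×s → (6.70520,-1.43351) → (6.71,-1.43)
v2: (1.5,-3) → rotate → (3.09592,1.29045) → ×s → (6.00415,2.50268) → (6.00,2.50)
v3: (4,2.5) → rotate → (-2.21943,4.16223) → ×s → (-4.30430,8.07212) → (-4.30,8.07)
v4: (3.5,4) → rotate → (-3.75022,3.76641) → ×s → (-7.27308,7.30448) → (-7.27,7.30)
v5: (0,5) → rotate → (-4.98820,0.34334) → ×s → (-9.67399,0.66587) → (-9.67,0.67)

Cross-section at z=2.25: (6.71,-1.43) (6.00,2.50) (-4.30,8.07) (-7.27,7.30) (-9.67,0.67)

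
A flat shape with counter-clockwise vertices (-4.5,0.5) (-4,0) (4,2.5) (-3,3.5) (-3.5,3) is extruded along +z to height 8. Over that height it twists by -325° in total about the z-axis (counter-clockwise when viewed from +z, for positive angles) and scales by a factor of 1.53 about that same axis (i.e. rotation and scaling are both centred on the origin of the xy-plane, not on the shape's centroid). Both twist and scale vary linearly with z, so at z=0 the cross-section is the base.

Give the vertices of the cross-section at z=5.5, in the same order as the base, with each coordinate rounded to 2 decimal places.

t = z/height = 5.5/8 = 0.6875
s = 1 + (scale-1)·z/height = 1 + (1.53-1)·5.5/8 = 1.364375
θ = twist·z/height = -325°·5.5/8 = -223.4375° = -3.899720 rad
cos θ = -0.726125, sin θ = 0.687563 (intermediates below are computed at full precision and shown rounded to 5 d.p.)
v1: (-4.5,0.5) → rotate → (2.92378,-3.45710) → ×s → (3.98913,-4.71677) → (3.99,-4.72)
v2: (-4,0) → rotate → (2.90450,-2.75025) → ×s → (3.96283,-3.75237) → (3.96,-3.75)
v3: (4,2.5) → rotate → (-4.62341,0.93494) → ×s → (-6.30806,1.27561) → (-6.31,1.28)
v4: (-3,3.5) → rotate → (-0.22810,-4.60413) → ×s → (-0.31121,-6.28175) → (-0.31,-6.28)
v5: (-3.5,3) → rotate → (0.47875,-4.58484) → ×s → (0.65319,-6.25545) → (0.65,-6.26)

Cross-section at z=5.5: (3.99,-4.72) (3.96,-3.75) (-6.31,1.28) (-0.31,-6.28) (0.65,-6.26)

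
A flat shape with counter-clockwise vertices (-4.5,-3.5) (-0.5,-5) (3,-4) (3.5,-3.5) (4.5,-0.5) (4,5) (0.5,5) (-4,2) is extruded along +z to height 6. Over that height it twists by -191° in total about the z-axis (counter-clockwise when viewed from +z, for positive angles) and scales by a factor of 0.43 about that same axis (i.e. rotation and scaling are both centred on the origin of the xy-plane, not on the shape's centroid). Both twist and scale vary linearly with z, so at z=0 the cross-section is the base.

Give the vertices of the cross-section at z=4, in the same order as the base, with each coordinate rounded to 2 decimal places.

Cross-section at z=4: (-0.03,3.53) (-2.28,2.13) (-3.10,0.03) (-3.04,-0.41) (-1.94,-2.03) (0.96,-3.85) (2.28,-2.13) (2.49,1.22)

t = z/height = 4/6 = 0.666667
s = 1 + (scale-1)·z/height = 1 + (0.43-1)·4/6 = 0.620000
θ = twist·z/height = -191°·4/6 = -127.3333° = -2.222386 rad
cos θ = -0.606451, sin θ = -0.795121 (intermediates below are computed at full precision and shown rounded to 5 d.p.)
v1: (-4.5,-3.5) → rotate → (-0.05389,5.70062) → ×s → (-0.03341,3.53439) → (-0.03,3.53)
v2: (-0.5,-5) → rotate → (-3.67238,3.42982) → ×s → (-2.27687,2.12649) → (-2.28,2.13)
v3: (3,-4) → rotate → (-4.99984,0.04044) → ×s → (-3.09990,0.02507) → (-3.10,0.03)
v4: (3.5,-3.5) → rotate → (-4.90550,-0.66034) → ×s → (-3.04141,-0.40941) → (-3.04,-0.41)
v5: (4.5,-0.5) → rotate → (-3.12659,-3.27482) → ×s → (-1.93849,-2.03039) → (-1.94,-2.03)
v6: (4,5) → rotate → (1.54980,-6.21274) → ×s → (0.96088,-3.85190) → (0.96,-3.85)
v7: (0.5,5) → rotate → (3.67238,-3.42982) → ×s → (2.27687,-2.12649) → (2.28,-2.13)
v8: (-4,2) → rotate → (4.01605,1.96758) → ×s → (2.48995,1.21990) → (2.49,1.22)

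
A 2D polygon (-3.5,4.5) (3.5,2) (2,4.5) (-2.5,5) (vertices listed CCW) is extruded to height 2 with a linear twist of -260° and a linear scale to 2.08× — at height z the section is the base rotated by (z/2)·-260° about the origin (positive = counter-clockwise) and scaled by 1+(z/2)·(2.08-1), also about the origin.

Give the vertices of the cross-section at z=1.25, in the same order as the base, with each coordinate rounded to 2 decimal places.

Cross-section at z=1.25: (7.86,-5.43) (-4.58,-4.96) (-0.93,-8.20) (6.51,-6.73)

t = z/height = 1.25/2 = 0.625
s = 1 + (scale-1)·z/height = 1 + (2.08-1)·1.25/2 = 1.675000
θ = twist·z/height = -260°·1.25/2 = -162.5000° = -2.836160 rad
cos θ = -0.953717, sin θ = -0.300706 (intermediates below are computed at full precision and shown rounded to 5 d.p.)
v1: (-3.5,4.5) → rotate → (4.69119,-3.23926) → ×s → (7.85774,-5.42575) → (7.86,-5.43)
v2: (3.5,2) → rotate → (-2.73660,-2.95990) → ×s → (-4.58380,-4.95784) → (-4.58,-4.96)
v3: (2,4.5) → rotate → (-0.55426,-4.89314) → ×s → (-0.92838,-8.19601) → (-0.93,-8.20)
v4: (-2.5,5) → rotate → (3.88782,-4.01682) → ×s → (6.51210,-6.72817) → (6.51,-6.73)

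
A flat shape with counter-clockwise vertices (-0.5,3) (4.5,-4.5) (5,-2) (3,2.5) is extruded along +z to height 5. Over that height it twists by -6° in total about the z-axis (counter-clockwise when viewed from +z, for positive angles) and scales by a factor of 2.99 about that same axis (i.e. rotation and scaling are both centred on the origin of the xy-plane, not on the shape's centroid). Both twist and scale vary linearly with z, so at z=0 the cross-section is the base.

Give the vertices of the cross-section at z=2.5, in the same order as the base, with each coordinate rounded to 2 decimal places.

Cross-section at z=2.5: (-0.68,6.03) (8.50,-9.44) (9.75,-4.51) (6.24,4.67)

t = z/height = 2.5/5 = 0.5
s = 1 + (scale-1)·z/height = 1 + (2.99-1)·2.5/5 = 1.995000
θ = twist·z/height = -6°·2.5/5 = -3.0000° = -0.052360 rad
cos θ = 0.998630, sin θ = -0.052336 (intermediates below are computed at full precision and shown rounded to 5 d.p.)
v1: (-0.5,3) → rotate → (-0.34231,3.02206) → ×s → (-0.68290,6.02900) → (-0.68,6.03)
v2: (4.5,-4.5) → rotate → (4.25832,-4.72934) → ×s → (8.49535,-9.43504) → (8.50,-9.44)
v3: (5,-2) → rotate → (4.88848,-2.25894) → ×s → (9.75251,-4.50658) → (9.75,-4.51)
v4: (3,2.5) → rotate → (3.12673,2.33957) → ×s → (6.23782,4.66743) → (6.24,4.67)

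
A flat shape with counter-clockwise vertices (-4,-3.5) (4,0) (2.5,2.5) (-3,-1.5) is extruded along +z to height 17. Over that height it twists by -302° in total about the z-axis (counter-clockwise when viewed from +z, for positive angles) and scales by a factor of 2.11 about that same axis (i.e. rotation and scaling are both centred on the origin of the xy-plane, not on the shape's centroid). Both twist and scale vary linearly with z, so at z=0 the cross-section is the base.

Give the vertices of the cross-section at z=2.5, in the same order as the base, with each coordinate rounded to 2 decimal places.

Cross-section at z=2.5: (-6.17,0.35) (3.32,-3.26) (4.11,0.04) (-3.71,1.20)

t = z/height = 2.5/17 = 0.147059
s = 1 + (scale-1)·z/height = 1 + (2.11-1)·2.5/17 = 1.163235
θ = twist·z/height = -302°·2.5/17 = -44.4118° = -0.775132 rad
cos θ = 0.714329, sin θ = -0.699810 (intermediates below are computed at full precision and shown rounded to 5 d.p.)
v1: (-4,-3.5) → rotate → (-5.30665,0.29909) → ×s → (-6.17288,0.34791) → (-6.17,0.35)
v2: (4,0) → rotate → (2.85732,-2.79924) → ×s → (3.32373,-3.25617) → (3.32,-3.26)
v3: (2.5,2.5) → rotate → (3.53535,0.03630) → ×s → (4.11244,0.04222) → (4.11,0.04)
v4: (-3,-1.5) → rotate → (-3.19270,1.02794) → ×s → (-3.71386,1.19573) → (-3.71,1.20)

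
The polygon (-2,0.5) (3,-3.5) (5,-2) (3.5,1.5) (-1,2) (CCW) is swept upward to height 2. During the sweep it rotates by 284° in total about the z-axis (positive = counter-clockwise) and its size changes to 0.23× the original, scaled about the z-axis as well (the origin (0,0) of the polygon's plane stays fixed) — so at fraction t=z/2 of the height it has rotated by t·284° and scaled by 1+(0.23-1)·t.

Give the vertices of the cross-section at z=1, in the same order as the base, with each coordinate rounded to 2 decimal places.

Cross-section at z=1: (0.78,-1.00) (-0.13,2.83) (-1.67,2.86) (-2.26,0.60) (-0.27,-1.35)

t = z/height = 1/2 = 0.5
s = 1 + (scale-1)·z/height = 1 + (0.23-1)·1/2 = 0.615000
θ = twist·z/height = 284°·1/2 = 142.0000° = 2.478368 rad
cos θ = -0.788011, sin θ = 0.615661 (intermediates below are computed at full precision and shown rounded to 5 d.p.)
v1: (-2,0.5) → rotate → (1.26819,-1.62533) → ×s → (0.77994,-0.99958) → (0.78,-1.00)
v2: (3,-3.5) → rotate → (-0.20922,4.60502) → ×s → (-0.12867,2.83209) → (-0.13,2.83)
v3: (5,-2) → rotate → (-2.70873,4.65433) → ×s → (-1.66587,2.86241) → (-1.67,2.86)
v4: (3.5,1.5) → rotate → (-3.68153,0.97280) → ×s → (-2.26414,0.59827) → (-2.26,0.60)
v5: (-1,2) → rotate → (-0.44331,-2.19168) → ×s → (-0.27264,-1.34789) → (-0.27,-1.35)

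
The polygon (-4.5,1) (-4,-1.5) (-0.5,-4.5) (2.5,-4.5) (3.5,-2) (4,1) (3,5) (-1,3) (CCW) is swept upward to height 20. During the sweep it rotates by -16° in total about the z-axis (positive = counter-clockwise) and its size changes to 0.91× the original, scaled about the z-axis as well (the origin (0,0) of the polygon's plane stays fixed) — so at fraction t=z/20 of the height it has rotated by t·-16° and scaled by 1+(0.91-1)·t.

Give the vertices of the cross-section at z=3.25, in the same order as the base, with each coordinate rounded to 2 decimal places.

Cross-section at z=3.25: (-4.38,1.19) (-4.00,-1.30) (-0.69,-4.41) (2.26,-4.54) (3.36,-2.13) (3.98,0.81) (3.18,4.79) (-0.85,3.00)

t = z/height = 3.25/20 = 0.1625
s = 1 + (scale-1)·z/height = 1 + (0.91-1)·3.25/20 = 0.985375
θ = twist·z/height = -16°·3.25/20 = -2.6000° = -0.045379 rad
cos θ = 0.998971, sin θ = -0.045363 (intermediates below are computed at full precision and shown rounded to 5 d.p.)
v1: (-4.5,1) → rotate → (-4.45000,1.20310) → ×s → (-4.38492,1.18551) → (-4.38,1.19)
v2: (-4,-1.5) → rotate → (-4.06393,-1.31700) → ×s → (-4.00449,-1.29774) → (-4.00,-1.30)
v3: (-0.5,-4.5) → rotate → (-0.70362,-4.47269) → ×s → (-0.69333,-4.40727) → (-0.69,-4.41)
v4: (2.5,-4.5) → rotate → (2.29329,-4.60878) → ×s → (2.25975,-4.54137) → (2.26,-4.54)
v5: (3.5,-2) → rotate → (3.40567,-2.15671) → ×s → (3.35586,-2.12517) → (3.36,-2.13)
v6: (4,1) → rotate → (4.04125,0.81752) → ×s → (3.98214,0.80556) → (3.98,0.81)
v7: (3,5) → rotate → (3.22373,4.85876) → ×s → (3.17658,4.78770) → (3.18,4.79)
v8: (-1,3) → rotate → (-0.86288,3.04227) → ×s → (-0.85026,2.99778) → (-0.85,3.00)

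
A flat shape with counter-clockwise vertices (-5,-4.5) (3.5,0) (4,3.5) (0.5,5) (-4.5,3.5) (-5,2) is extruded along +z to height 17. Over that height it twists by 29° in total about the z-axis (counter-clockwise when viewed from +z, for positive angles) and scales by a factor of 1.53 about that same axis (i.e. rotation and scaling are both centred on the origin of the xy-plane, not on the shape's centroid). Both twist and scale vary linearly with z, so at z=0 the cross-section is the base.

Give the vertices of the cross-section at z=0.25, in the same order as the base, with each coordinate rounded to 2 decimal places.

t = z/height = 0.25/17 = 0.0147059
s = 1 + (scale-1)·z/height = 1 + (1.53-1)·0.25/17 = 1.007794
θ = twist·z/height = 29°·0.25/17 = 0.4265° = 0.007443 rad
cos θ = 0.999972, sin θ = 0.007443 (intermediates below are computed at full precision and shown rounded to 5 d.p.)
v1: (-5,-4.5) → rotate → (-4.96637,-4.53709) → ×s → (-5.00508,-4.57245) → (-5.01,-4.57)
v2: (3.5,0) → rotate → (3.49990,0.02605) → ×s → (3.52718,0.02625) → (3.53,0.03)
v3: (4,3.5) → rotate → (3.97384,3.52968) → ×s → (4.00481,3.55719) → (4.00,3.56)
v4: (0.5,5) → rotate → (0.46277,5.00358) → ×s → (0.46638,5.04258) → (0.47,5.04)
v5: (-4.5,3.5) → rotate → (-4.52593,3.46641) → ×s → (-4.56120,3.49343) → (-4.56,3.49)
v6: (-5,2) → rotate → (-5.01475,1.96273) → ×s → (-5.05383,1.97803) → (-5.05,1.98)

Cross-section at z=0.25: (-5.01,-4.57) (3.53,0.03) (4.00,3.56) (0.47,5.04) (-4.56,3.49) (-5.05,1.98)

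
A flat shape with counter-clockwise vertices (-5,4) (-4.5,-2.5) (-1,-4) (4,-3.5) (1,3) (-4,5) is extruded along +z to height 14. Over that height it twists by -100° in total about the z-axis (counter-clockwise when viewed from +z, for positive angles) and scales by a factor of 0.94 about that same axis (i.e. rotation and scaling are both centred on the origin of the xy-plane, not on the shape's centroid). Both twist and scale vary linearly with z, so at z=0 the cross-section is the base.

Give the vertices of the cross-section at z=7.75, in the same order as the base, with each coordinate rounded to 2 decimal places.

t = z/height = 7.75/14 = 0.553571
s = 1 + (scale-1)·z/height = 1 + (0.94-1)·7.75/14 = 0.966786
θ = twist·z/height = -100°·7.75/14 = -55.3571° = -0.966164 rad
cos θ = 0.568459, sin θ = -0.822711 (intermediates below are computed at full precision and shown rounded to 5 d.p.)
v1: (-5,4) → rotate → (0.44855,6.38739) → ×s → (0.43365,6.17524) → (0.43,6.18)
v2: (-4.5,-2.5) → rotate → (-4.61485,2.28105) → ×s → (-4.46157,2.20529) → (-4.46,2.21)
v3: (-1,-4) → rotate → (-3.85930,-1.45113) → ×s → (-3.73112,-1.40293) → (-3.73,-1.40)
v4: (4,-3.5) → rotate → (-0.60565,-5.28045) → ×s → (-0.58554,-5.10507) → (-0.59,-5.11)
v5: (1,3) → rotate → (3.03659,0.88267) → ×s → (2.93574,0.85335) → (2.94,0.85)
v6: (-4,5) → rotate → (1.83972,6.13314) → ×s → (1.77861,5.92943) → (1.78,5.93)

Cross-section at z=7.75: (0.43,6.18) (-4.46,2.21) (-3.73,-1.40) (-0.59,-5.11) (2.94,0.85) (1.78,5.93)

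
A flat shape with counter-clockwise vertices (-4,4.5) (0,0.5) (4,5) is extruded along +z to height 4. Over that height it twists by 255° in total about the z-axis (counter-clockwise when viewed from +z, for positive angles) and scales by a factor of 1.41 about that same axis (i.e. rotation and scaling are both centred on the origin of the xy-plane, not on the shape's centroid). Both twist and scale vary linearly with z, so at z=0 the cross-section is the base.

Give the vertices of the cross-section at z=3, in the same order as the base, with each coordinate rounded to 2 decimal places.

t = z/height = 3/4 = 0.75
s = 1 + (scale-1)·z/height = 1 + (1.41-1)·3/4 = 1.307500
θ = twist·z/height = 255°·3/4 = 191.2500° = 3.337942 rad
cos θ = -0.980785, sin θ = -0.195090 (intermediates below are computed at full precision and shown rounded to 5 d.p.)
v1: (-4,4.5) → rotate → (4.80105,-3.63317) → ×s → (6.27737,-4.75037) → (6.28,-4.75)
v2: (0,0.5) → rotate → (0.09755,-0.49039) → ×s → (0.12754,-0.64119) → (0.13,-0.64)
v3: (4,5) → rotate → (-2.94769,-5.68429) → ×s → (-3.85410,-7.43221) → (-3.85,-7.43)

Cross-section at z=3: (6.28,-4.75) (0.13,-0.64) (-3.85,-7.43)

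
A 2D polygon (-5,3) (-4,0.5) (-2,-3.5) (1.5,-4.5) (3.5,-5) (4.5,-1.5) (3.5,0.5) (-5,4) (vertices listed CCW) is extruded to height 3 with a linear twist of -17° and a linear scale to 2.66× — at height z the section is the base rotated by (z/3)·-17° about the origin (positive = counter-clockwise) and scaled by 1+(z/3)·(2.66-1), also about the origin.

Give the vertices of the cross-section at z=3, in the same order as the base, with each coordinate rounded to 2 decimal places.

t = z/height = 3/3 = 1
s = 1 + (scale-1)·z/height = 1 + (2.66-1)·3/3 = 2.660000
θ = twist·z/height = -17°·3/3 = -17.0000° = -0.296706 rad
cos θ = 0.956305, sin θ = -0.292372 (intermediates below are computed at full precision and shown rounded to 5 d.p.)
v1: (-5,3) → rotate → (-3.90441,4.33077) → ×s → (-10.38573,11.51986) → (-10.39,11.52)
v2: (-4,0.5) → rotate → (-3.67903,1.64764) → ×s → (-9.78623,4.38272) → (-9.79,4.38)
v3: (-2,-3.5) → rotate → (-2.93591,-2.76232) → ×s → (-7.80952,-7.34778) → (-7.81,-7.35)
v4: (1.5,-4.5) → rotate → (0.11878,-4.74193) → ×s → (0.31597,-12.61353) → (0.32,-12.61)
v5: (3.5,-5) → rotate → (1.88521,-5.80482) → ×s → (5.01465,-15.44083) → (5.01,-15.44)
v6: (4.5,-1.5) → rotate → (3.86481,-2.75013) → ×s → (10.28040,-7.31535) → (10.28,-7.32)
v7: (3.5,0.5) → rotate → (3.49325,-0.54515) → ×s → (9.29205,-1.45010) → (9.29,-1.45)
v8: (-5,4) → rotate → (-3.61204,5.28708) → ×s → (-9.60802,14.06363) → (-9.61,14.06)

Cross-section at z=3: (-10.39,11.52) (-9.79,4.38) (-7.81,-7.35) (0.32,-12.61) (5.01,-15.44) (10.28,-7.32) (9.29,-1.45) (-9.61,14.06)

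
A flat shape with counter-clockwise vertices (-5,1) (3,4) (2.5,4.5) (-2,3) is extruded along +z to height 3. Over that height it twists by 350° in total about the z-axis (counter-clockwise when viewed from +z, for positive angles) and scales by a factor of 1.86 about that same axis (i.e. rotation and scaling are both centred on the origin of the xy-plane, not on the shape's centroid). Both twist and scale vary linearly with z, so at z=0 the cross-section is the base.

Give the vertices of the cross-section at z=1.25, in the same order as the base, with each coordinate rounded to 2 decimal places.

Cross-section at z=1.25: (4.86,-4.94) (-6.42,-2.21) (-6.24,-3.15) (-0.04,-4.90)

t = z/height = 1.25/3 = 0.416667
s = 1 + (scale-1)·z/height = 1 + (1.86-1)·1.25/3 = 1.358333
θ = twist·z/height = 350°·1.25/3 = 145.8333° = 2.545272 rad
cos θ = -0.827407, sin θ = 0.561602 (intermediates below are computed at full precision and shown rounded to 5 d.p.)
v1: (-5,1) → rotate → (3.57544,-3.63542) → ×s → (4.85663,-4.93811) → (4.86,-4.94)
v2: (3,4) → rotate → (-4.72863,-1.62482) → ×s → (-6.42306,-2.20705) → (-6.42,-2.21)
v3: (2.5,4.5) → rotate → (-4.59573,-2.31933) → ×s → (-6.24253,-3.15042) → (-6.24,-3.15)
v4: (-2,3) → rotate → (-0.02999,-3.60543) → ×s → (-0.04074,-4.89737) → (-0.04,-4.90)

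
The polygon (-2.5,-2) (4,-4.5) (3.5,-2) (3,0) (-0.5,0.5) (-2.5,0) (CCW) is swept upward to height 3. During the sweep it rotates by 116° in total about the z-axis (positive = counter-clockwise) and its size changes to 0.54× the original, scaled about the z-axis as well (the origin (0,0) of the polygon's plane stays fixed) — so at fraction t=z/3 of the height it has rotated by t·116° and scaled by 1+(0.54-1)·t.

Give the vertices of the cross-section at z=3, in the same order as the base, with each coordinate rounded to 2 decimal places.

t = z/height = 3/3 = 1
s = 1 + (scale-1)·z/height = 1 + (0.54-1)·3/3 = 0.540000
θ = twist·z/height = 116°·3/3 = 116.0000° = 2.024582 rad
cos θ = -0.438371, sin θ = 0.898794 (intermediates below are computed at full precision and shown rounded to 5 d.p.)
v1: (-2.5,-2) → rotate → (2.89352,-1.37024) → ×s → (1.56250,-0.73993) → (1.56,-0.74)
v2: (4,-4.5) → rotate → (2.29109,5.56785) → ×s → (1.23719,3.00664) → (1.24,3.01)
v3: (3.5,-2) → rotate → (0.26329,4.02252) → ×s → (0.14218,2.17216) → (0.14,2.17)
v4: (3,0) → rotate → (-1.31511,2.69638) → ×s → (-0.71016,1.45605) → (-0.71,1.46)
v5: (-0.5,0.5) → rotate → (-0.23021,-0.66858) → ×s → (-0.12431,-0.36103) → (-0.12,-0.36)
v6: (-2.5,0) → rotate → (1.09593,-2.24699) → ×s → (0.59180,-1.21337) → (0.59,-1.21)

Cross-section at z=3: (1.56,-0.74) (1.24,3.01) (0.14,2.17) (-0.71,1.46) (-0.12,-0.36) (0.59,-1.21)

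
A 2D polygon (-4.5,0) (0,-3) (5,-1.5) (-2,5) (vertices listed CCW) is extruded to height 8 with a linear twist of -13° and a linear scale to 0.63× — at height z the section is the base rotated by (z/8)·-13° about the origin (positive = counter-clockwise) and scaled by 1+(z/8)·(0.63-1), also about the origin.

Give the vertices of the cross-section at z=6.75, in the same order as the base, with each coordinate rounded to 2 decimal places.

Cross-section at z=6.75: (-3.04,0.59) (-0.39,-2.03) (3.18,-1.67) (-0.70,3.64)

t = z/height = 6.75/8 = 0.84375
s = 1 + (scale-1)·z/height = 1 + (0.63-1)·6.75/8 = 0.687813
θ = twist·z/height = -13°·6.75/8 = -10.9688° = -0.191441 rad
cos θ = 0.981731, sin θ = -0.190274 (intermediates below are computed at full precision and shown rounded to 5 d.p.)
v1: (-4.5,0) → rotate → (-4.41779,0.85623) → ×s → (-3.03861,0.58893) → (-3.04,0.59)
v2: (0,-3) → rotate → (-0.57082,-2.94519) → ×s → (-0.39262,-2.02574) → (-0.39,-2.03)
v3: (5,-1.5) → rotate → (4.62325,-2.42396) → ×s → (3.17993,-1.66723) → (3.18,-1.67)
v4: (-2,5) → rotate → (-1.01209,5.28920) → ×s → (-0.69613,3.63798) → (-0.70,3.64)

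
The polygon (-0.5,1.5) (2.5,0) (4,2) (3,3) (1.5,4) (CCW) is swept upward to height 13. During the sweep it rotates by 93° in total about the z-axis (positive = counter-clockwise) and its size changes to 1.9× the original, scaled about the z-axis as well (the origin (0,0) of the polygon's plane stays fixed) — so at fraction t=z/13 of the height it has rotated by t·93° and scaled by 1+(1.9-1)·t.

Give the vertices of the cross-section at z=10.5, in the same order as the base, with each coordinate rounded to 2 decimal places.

Cross-section at z=10.5: (-2.73,-0.17) (1.11,4.17) (-1.56,7.56) (-3.68,6.34) (-6.01,4.28)

t = z/height = 10.5/13 = 0.807692
s = 1 + (scale-1)·z/height = 1 + (1.9-1)·10.5/13 = 1.726923
θ = twist·z/height = 93°·10.5/13 = 75.1154° = 1.311011 rad
cos θ = 0.256873, sin θ = 0.966445 (intermediates below are computed at full precision and shown rounded to 5 d.p.)
v1: (-0.5,1.5) → rotate → (-1.57810,-0.09791) → ×s → (-2.72526,-0.16909) → (-2.73,-0.17)
v2: (2.5,0) → rotate → (0.64218,2.41611) → ×s → (1.10900,4.17244) → (1.11,4.17)
v3: (4,2) → rotate → (-0.90540,4.37953) → ×s → (-1.56355,7.56311) → (-1.56,7.56)
v4: (3,3) → rotate → (-2.12872,3.66996) → ×s → (-3.67613,6.33773) → (-3.68,6.34)
v5: (1.5,4) → rotate → (-3.48047,2.47716) → ×s → (-6.01050,4.27787) → (-6.01,4.28)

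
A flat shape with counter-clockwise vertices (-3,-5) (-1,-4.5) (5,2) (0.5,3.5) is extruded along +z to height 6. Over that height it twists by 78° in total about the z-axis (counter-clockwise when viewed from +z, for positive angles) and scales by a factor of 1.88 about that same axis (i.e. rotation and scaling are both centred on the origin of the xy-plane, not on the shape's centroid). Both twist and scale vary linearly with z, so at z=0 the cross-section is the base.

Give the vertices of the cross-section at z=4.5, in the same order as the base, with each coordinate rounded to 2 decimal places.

Cross-section at z=4.5: (4.47,-8.58) (5.50,-5.32) (1.51,8.81) (-4.52,3.74)

t = z/height = 4.5/6 = 0.75
s = 1 + (scale-1)·z/height = 1 + (1.88-1)·4.5/6 = 1.660000
θ = twist·z/height = 78°·4.5/6 = 58.5000° = 1.021018 rad
cos θ = 0.522499, sin θ = 0.852640 (intermediates below are computed at full precision and shown rounded to 5 d.p.)
v1: (-3,-5) → rotate → (2.69571,-5.17041) → ×s → (4.47487,-8.58289) → (4.47,-8.58)
v2: (-1,-4.5) → rotate → (3.31438,-3.20388) → ×s → (5.50187,-5.31845) → (5.50,-5.32)
v3: (5,2) → rotate → (0.90721,5.30820) → ×s → (1.50597,8.81161) → (1.51,8.81)
v4: (0.5,3.5) → rotate → (-2.72299,2.25507) → ×s → (-4.52017,3.74341) → (-4.52,3.74)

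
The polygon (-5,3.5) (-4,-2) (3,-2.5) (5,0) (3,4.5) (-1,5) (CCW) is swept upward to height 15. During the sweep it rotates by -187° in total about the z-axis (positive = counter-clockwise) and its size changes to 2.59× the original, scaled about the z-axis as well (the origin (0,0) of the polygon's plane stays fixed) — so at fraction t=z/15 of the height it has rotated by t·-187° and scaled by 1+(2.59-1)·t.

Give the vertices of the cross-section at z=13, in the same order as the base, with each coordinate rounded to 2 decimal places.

Cross-section at z=13: (13.88,-4.26) (7.59,7.45) (-8.62,3.46) (-11.31,-3.66) (-3.49,-12.38) (5.92,-10.58)

t = z/height = 13/15 = 0.866667
s = 1 + (scale-1)·z/height = 1 + (2.59-1)·13/15 = 2.378000
θ = twist·z/height = -187°·13/15 = -162.0667° = -2.828597 rad
cos θ = -0.951415, sin θ = -0.307910 (intermediates below are computed at full precision and shown rounded to 5 d.p.)
v1: (-5,3.5) → rotate → (5.83476,-1.79040) → ×s → (13.87507,-4.25758) → (13.88,-4.26)
v2: (-4,-2) → rotate → (3.18984,3.13447) → ×s → (7.58544,7.45377) → (7.59,7.45)
v3: (3,-2.5) → rotate → (-3.62402,1.45481) → ×s → (-8.61792,3.45953) → (-8.62,3.46)
v4: (5,0) → rotate → (-4.75708,-1.53955) → ×s → (-11.31233,-3.66105) → (-11.31,-3.66)
v5: (3,4.5) → rotate → (-1.46865,-5.20510) → ×s → (-3.49245,-12.37773) → (-3.49,-12.38)
v6: (-1,5) → rotate → (2.49097,-4.44917) → ×s → (5.92352,-10.58012) → (5.92,-10.58)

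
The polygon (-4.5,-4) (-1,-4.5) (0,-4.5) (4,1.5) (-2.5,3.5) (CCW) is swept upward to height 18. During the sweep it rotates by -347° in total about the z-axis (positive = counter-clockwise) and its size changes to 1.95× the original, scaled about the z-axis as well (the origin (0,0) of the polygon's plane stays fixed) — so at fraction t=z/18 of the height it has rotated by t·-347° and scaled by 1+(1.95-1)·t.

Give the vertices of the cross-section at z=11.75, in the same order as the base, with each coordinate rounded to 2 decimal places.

t = z/height = 11.75/18 = 0.652778
s = 1 + (scale-1)·z/height = 1 + (1.95-1)·11.75/18 = 1.620139
θ = twist·z/height = -347°·11.75/18 = -226.5139° = -3.953413 rad
cos θ = -0.688179, sin θ = 0.725541 (intermediates below are computed at full precision and shown rounded to 5 d.p.)
v1: (-4.5,-4) → rotate → (5.99897,-0.51222) → ×s → (9.71916,-0.82987) → (9.72,-0.83)
v2: (-1,-4.5) → rotate → (3.95311,2.37126) → ×s → (6.40459,3.84178) → (6.40,3.84)
v3: (0,-4.5) → rotate → (3.26494,3.09680) → ×s → (5.28965,5.01725) → (5.29,5.02)
v4: (4,1.5) → rotate → (-3.84103,1.86990) → ×s → (-6.22300,3.02949) → (-6.22,3.03)
v5: (-2.5,3.5) → rotate → (-0.81895,-4.22248) → ×s → (-1.32681,-6.84100) → (-1.33,-6.84)

Cross-section at z=11.75: (9.72,-0.83) (6.40,3.84) (5.29,5.02) (-6.22,3.03) (-1.33,-6.84)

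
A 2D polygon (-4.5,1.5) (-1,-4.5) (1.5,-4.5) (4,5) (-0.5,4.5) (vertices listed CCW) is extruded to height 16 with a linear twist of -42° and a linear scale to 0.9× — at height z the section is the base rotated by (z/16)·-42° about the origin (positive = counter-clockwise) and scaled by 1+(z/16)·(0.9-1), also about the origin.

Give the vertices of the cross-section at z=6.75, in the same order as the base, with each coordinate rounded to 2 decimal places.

t = z/height = 6.75/16 = 0.421875
s = 1 + (scale-1)·z/height = 1 + (0.9-1)·6.75/16 = 0.957813
θ = twist·z/height = -42°·6.75/16 = -17.7188° = -0.309251 rad
cos θ = 0.952562, sin θ = -0.304345 (intermediates below are computed at full precision and shown rounded to 5 d.p.)
v1: (-4.5,1.5) → rotate → (-3.83001,2.79839) → ×s → (-3.66843,2.68034) → (-3.67,2.68)
v2: (-1,-4.5) → rotate → (-2.32211,-3.98218) → ×s → (-2.22415,-3.81419) → (-2.22,-3.81)
v3: (1.5,-4.5) → rotate → (0.05929,-4.74305) → ×s → (0.05679,-4.54295) → (0.06,-4.54)
v4: (4,5) → rotate → (5.33197,3.54543) → ×s → (5.10703,3.39586) → (5.11,3.40)
v5: (-0.5,4.5) → rotate → (0.89327,4.43870) → ×s → (0.85559,4.25144) → (0.86,4.25)

Cross-section at z=6.75: (-3.67,2.68) (-2.22,-3.81) (0.06,-4.54) (5.11,3.40) (0.86,4.25)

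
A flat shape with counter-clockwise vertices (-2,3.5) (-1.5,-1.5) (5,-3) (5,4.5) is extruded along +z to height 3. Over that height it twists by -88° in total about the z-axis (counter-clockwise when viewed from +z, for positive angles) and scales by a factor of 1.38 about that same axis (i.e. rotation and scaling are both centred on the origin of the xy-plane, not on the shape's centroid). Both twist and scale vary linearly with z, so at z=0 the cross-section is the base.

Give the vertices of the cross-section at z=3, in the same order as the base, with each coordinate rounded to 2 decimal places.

t = z/height = 3/3 = 1
s = 1 + (scale-1)·z/height = 1 + (1.38-1)·3/3 = 1.380000
θ = twist·z/height = -88°·3/3 = -88.0000° = -1.535890 rad
cos θ = 0.034899, sin θ = -0.999391 (intermediates below are computed at full precision and shown rounded to 5 d.p.)
v1: (-2,3.5) → rotate → (3.42807,2.12093) → ×s → (4.73074,2.92688) → (4.73,2.93)
v2: (-1.5,-1.5) → rotate → (-1.55144,1.44674) → ×s → (-2.14098,1.99650) → (-2.14,2.00)
v3: (5,-3) → rotate → (-2.82367,-5.10165) → ×s → (-3.89667,-7.04028) → (-3.90,-7.04)
v4: (5,4.5) → rotate → (4.67176,-4.83991) → ×s → (6.44702,-6.67907) → (6.45,-6.68)

Cross-section at z=3: (4.73,2.93) (-2.14,2.00) (-3.90,-7.04) (6.45,-6.68)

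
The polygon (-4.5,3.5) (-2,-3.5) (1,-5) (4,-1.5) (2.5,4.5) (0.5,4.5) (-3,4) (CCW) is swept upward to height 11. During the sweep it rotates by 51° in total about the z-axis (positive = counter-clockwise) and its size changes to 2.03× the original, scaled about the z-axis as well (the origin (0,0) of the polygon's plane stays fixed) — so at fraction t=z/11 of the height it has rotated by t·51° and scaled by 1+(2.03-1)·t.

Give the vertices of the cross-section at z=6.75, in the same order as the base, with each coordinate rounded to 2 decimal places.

Cross-section at z=6.75: (-9.24,1.07) (0.18,-6.58) (5.63,-6.13) (6.85,1.30) (-0.33,8.40) (-3.12,6.70) (-7.57,3.04)

t = z/height = 6.75/11 = 0.613636
s = 1 + (scale-1)·z/height = 1 + (2.03-1)·6.75/11 = 1.632045
θ = twist·z/height = 51°·6.75/11 = 31.2955° = 0.546209 rad
cos θ = 0.854500, sin θ = 0.519451 (intermediates below are computed at full precision and shown rounded to 5 d.p.)
v1: (-4.5,3.5) → rotate → (-5.66333,0.65322) → ×s → (-9.24281,1.06608) → (-9.24,1.07)
v2: (-2,-3.5) → rotate → (0.10908,-4.02965) → ×s → (0.17802,-6.57658) → (0.18,-6.58)
v3: (1,-5) → rotate → (3.45176,-3.75305) → ×s → (5.63342,-6.12515) → (5.63,-6.13)
v4: (4,-1.5) → rotate → (4.19718,0.79606) → ×s → (6.84998,1.29920) → (6.85,1.30)
v5: (2.5,4.5) → rotate → (-0.20128,5.14388) → ×s → (-0.32850,8.39504) → (-0.33,8.40)
v6: (0.5,4.5) → rotate → (-1.91028,4.10498) → ×s → (-3.11767,6.69951) → (-3.12,6.70)
v7: (-3,4) → rotate → (-4.64131,1.85965) → ×s → (-7.57482,3.03503) → (-7.57,3.04)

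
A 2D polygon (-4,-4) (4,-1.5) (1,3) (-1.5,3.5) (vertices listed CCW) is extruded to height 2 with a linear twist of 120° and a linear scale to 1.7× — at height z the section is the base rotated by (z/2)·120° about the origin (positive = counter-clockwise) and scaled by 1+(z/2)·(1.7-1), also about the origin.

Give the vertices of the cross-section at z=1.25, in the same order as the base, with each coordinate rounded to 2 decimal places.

t = z/height = 1.25/2 = 0.625
s = 1 + (scale-1)·z/height = 1 + (1.7-1)·1.25/2 = 1.437500
θ = twist·z/height = 120°·1.25/2 = 75.0000° = 1.308997 rad
cos θ = 0.258819, sin θ = 0.965926 (intermediates below are computed at full precision and shown rounded to 5 d.p.)
v1: (-4,-4) → rotate → (2.82843,-4.89898) → ×s → (4.06586,-7.04228) → (4.07,-7.04)
v2: (4,-1.5) → rotate → (2.48416,3.47547) → ×s → (3.57099,4.99599) → (3.57,5.00)
v3: (1,3) → rotate → (-2.63896,1.74238) → ×s → (-3.79350,2.50468) → (-3.79,2.50)
v4: (-1.5,3.5) → rotate → (-3.76897,-0.54302) → ×s → (-5.41789,-0.78059) → (-5.42,-0.78)

Cross-section at z=1.25: (4.07,-7.04) (3.57,5.00) (-3.79,2.50) (-5.42,-0.78)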